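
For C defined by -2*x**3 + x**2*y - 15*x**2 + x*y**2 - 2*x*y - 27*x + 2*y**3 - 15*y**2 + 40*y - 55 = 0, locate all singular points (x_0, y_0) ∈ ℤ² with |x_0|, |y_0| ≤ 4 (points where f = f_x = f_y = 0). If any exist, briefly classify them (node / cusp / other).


Singular points: {(-2, 3)}; classification: cusp.

Compute partial derivatives:
  f_x = -6*x**2 + 2*x*y - 30*x + y**2 - 2*y - 27.
  f_y = x**2 + 2*x*y - 2*x + 6*y**2 - 30*y + 40.
Scan x_0 ∈ {−4, ..., 4}. For each x_0, f_y(x_0, y) is a polynomial in y; find its integer roots y ∈ {−4, ..., 4}, then test f_x and f at those candidates.
  x = -4: f_y(-4, y) = 6*y**2 - 38*y + 64; no integer root y with |y| ≤ 4.
  x = -3: f_y(-3, y) = 6*y**2 - 36*y + 55; no integer root y with |y| ≤ 4.
  x = -2: f_y(-2, y) = 6*y**2 - 34*y + 48; vanishes at y ∈ {3}. (-2, 3): f_x = 0, f = 0 — SINGULAR.
  x = -1: f_y(-1, y) = 6*y**2 - 32*y + 43; no integer root y with |y| ≤ 4.
  x = 0: f_y(0, y) = 6*y**2 - 30*y + 40; no integer root y with |y| ≤ 4.
  x = 1: f_y(1, y) = 6*y**2 - 28*y + 39; no integer root y with |y| ≤ 4.
  x = 2: f_y(2, y) = 6*y**2 - 26*y + 40; no integer root y with |y| ≤ 4.
  x = 3: f_y(3, y) = 6*y**2 - 24*y + 43; no integer root y with |y| ≤ 4.
  x = 4: f_y(4, y) = 6*y**2 - 22*y + 48; no integer root y with |y| ≤ 4.
Only singular point on the grid: (-2, 3).
Classify: substitute x = -2 + u, y = 3 + v and expand: f = -2*u**3 + u**2*v + u*v**2 + 2*v**3 + v**2.
No constant or linear terms (consistent with a singular point). Quadratic part: v**2. Cubic part: -2*u**3 + u**2*v + u*v**2 + 2*v**3.
The quadratic part v**2 is a perfect square, so there is a single (double) tangent line v = 0, i.e. y = 3. Restricting the cubic part to that line (v = 0) leaves -2*u**3 ≠ 0, so f is not divisible by v and the branch is v² ≈ 2*u**3 to lowest order — this is a cusp.
Classification: cusp.


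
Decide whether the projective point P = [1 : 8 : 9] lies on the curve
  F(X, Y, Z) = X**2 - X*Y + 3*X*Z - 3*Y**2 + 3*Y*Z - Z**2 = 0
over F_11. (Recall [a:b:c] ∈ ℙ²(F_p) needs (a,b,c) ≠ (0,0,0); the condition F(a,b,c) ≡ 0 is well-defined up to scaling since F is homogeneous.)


F(1,8,9) ≡ 7 (mod 11); P is NOT on the curve.

Evaluate F(1, 8, 9) term-by-term (mod 11).
  X**2 ↦ 1·1·1·1 = 1
  -X*Y ↦ -1·1·8·1 = -8
  3*X*Z ↦ 3·1·1·9 = 27
  -3*Y**2 ↦ -3·1·64·1 = -192
  3*Y*Z ↦ 3·1·8·9 = 216
  -Z**2 ↦ -1·1·1·81 = -81
Sum: F(1, 8, 9) = (1) + (-8) + (27) + (-192) + (216) + (-81) = -37.
Reducing mod 11: -37 ≡ 7 (mod 11).
Since F(a, b, c) ≡ 7 ≠ 0 (mod 11), P does NOT lie on the curve.


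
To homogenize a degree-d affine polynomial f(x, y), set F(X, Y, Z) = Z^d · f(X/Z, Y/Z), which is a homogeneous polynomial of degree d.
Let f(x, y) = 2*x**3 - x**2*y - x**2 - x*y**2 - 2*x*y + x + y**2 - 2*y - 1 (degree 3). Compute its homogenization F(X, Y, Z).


F(X, Y, Z) = 2*X**3 - X**2*Y - X**2*Z - X*Y**2 - 2*X*Y*Z + X*Z**2 + Y**2*Z - 2*Y*Z**2 - Z**3

deg(f) = 3.
Substitute x = X/Z, y = Y/Z into f, then multiply by Z^3.
  monomial 2·x^3·y^0 ↦ 2·X^3·Y^0·Z^0.
  monomial -1·x^2·y^1 ↦ -1·X^2·Y^1·Z^0.
  monomial -1·x^2·y^0 ↦ -1·X^2·Y^0·Z^1.
  monomial -1·x^1·y^2 ↦ -1·X^1·Y^2·Z^0.
  monomial -2·x^1·y^1 ↦ -2·X^1·Y^1·Z^1.
  monomial 1·x^1·y^0 ↦ 1·X^1·Y^0·Z^2.
  monomial 1·x^0·y^2 ↦ 1·X^0·Y^2·Z^1.
  monomial -2·x^0·y^1 ↦ -2·X^0·Y^1·Z^2.
  monomial -1·x^0·y^0 ↦ -1·X^0·Y^0·Z^3.
Collecting: F(X, Y, Z) = 2*X**3 - X**2*Y - X**2*Z - X*Y**2 - 2*X*Y*Z + X*Z**2 + Y**2*Z - 2*Y*Z**2 - Z**3.


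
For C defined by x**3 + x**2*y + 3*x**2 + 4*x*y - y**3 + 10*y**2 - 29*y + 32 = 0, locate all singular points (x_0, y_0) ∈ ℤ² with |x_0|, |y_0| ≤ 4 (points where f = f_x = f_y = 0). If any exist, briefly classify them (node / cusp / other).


Singular points: {(-2, 3)}; classification: cusp.

Compute partial derivatives:
  f_x = 3*x**2 + 2*x*y + 6*x + 4*y.
  f_y = x**2 + 4*x - 3*y**2 + 20*y - 29.
Scan x_0 ∈ {−4, ..., 4}. For each x_0, f_y(x_0, y) is a polynomial in y; find its integer roots y ∈ {−4, ..., 4}, then test f_x and f at those candidates.
  x = -4: f_y(-4, y) = -3*y**2 + 20*y - 29; no integer root y with |y| ≤ 4.
  x = -3: f_y(-3, y) = -3*y**2 + 20*y - 32; vanishes at y ∈ {4}. (-3, 4): f_x = 1 ≠ 0.
  x = -2: f_y(-2, y) = -3*y**2 + 20*y - 33; vanishes at y ∈ {3}. (-2, 3): f_x = 0, f = 0 — SINGULAR.
  x = -1: f_y(-1, y) = -3*y**2 + 20*y - 32; vanishes at y ∈ {4}. (-1, 4): f_x = 5 ≠ 0.
  x = 0: f_y(0, y) = -3*y**2 + 20*y - 29; no integer root y with |y| ≤ 4.
  x = 1: f_y(1, y) = -3*y**2 + 20*y - 24; no integer root y with |y| ≤ 4.
  x = 2: f_y(2, y) = -3*y**2 + 20*y - 17; vanishes at y ∈ {1}. (2, 1): f_x = 32 ≠ 0.
  x = 3: f_y(3, y) = -3*y**2 + 20*y - 8; no integer root y with |y| ≤ 4.
  x = 4: f_y(4, y) = -3*y**2 + 20*y + 3; no integer root y with |y| ≤ 4.
Only singular point on the grid: (-2, 3).
Classify: substitute x = -2 + u, y = 3 + v and expand: f = u**3 + u**2*v - v**3 + v**2.
No constant or linear terms (consistent with a singular point). Quadratic part: v**2. Cubic part: u**3 + u**2*v - v**3.
The quadratic part v**2 is a perfect square, so there is a single (double) tangent line v = 0, i.e. y = 3. Restricting the cubic part to that line (v = 0) leaves u**3 ≠ 0, so f is not divisible by v and the branch is v² ≈ -u**3 to lowest order — this is a cusp.
Classification: cusp.


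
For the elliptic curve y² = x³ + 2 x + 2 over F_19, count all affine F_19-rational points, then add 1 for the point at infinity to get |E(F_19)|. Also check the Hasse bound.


Affine points = {(1, 9), (1, 10), (3, 4), (3, 15), (4, 6), (4, 13), (5, 2), (5, 17), (7, 6), (7, 13), (8, 6), (8, 13), (11, 5), (11, 14), (12, 5), (12, 14), (14, 0), (15, 5), (15, 14), (16, 8), (16, 11), (17, 3), (17, 16)}; affine count = 23; |E(F_19)| = 24.

Discriminant check: Δ ∝ 4a³ + 27b² = 4·2³ + 27·2² = 4·8 + 27·4 ≡ 7 (mod 19). Nonzero ⇒ E is nonsingular.
For each x ∈ F_19, compute rhs = x³ + 2·x + 2 mod 19, then count y ∈ F_19 with y² ≡ rhs.
  x = 0: rhs = 2, matching y values: none (0 points).
  x = 1: rhs = 5, matching y values: 9, 10 (2 points).
  x = 2: rhs = 14, matching y values: none (0 points).
  x = 3: rhs = 16, matching y values: 4, 15 (2 points).
  x = 4: rhs = 17, matching y values: 6, 13 (2 points).
  x = 5: rhs = 4, matching y values: 2, 17 (2 points).
  x = 6: rhs = 2, matching y values: none (0 points).
  x = 7: rhs = 17, matching y values: 6, 13 (2 points).
  x = 8: rhs = 17, matching y values: 6, 13 (2 points).
  x = 9: rhs = 8, matching y values: none (0 points).
  x = 10: rhs = 15, matching y values: none (0 points).
  x = 11: rhs = 6, matching y values: 5, 14 (2 points).
  x = 12: rhs = 6, matching y values: 5, 14 (2 points).
  x = 13: rhs = 2, matching y values: none (0 points).
  x = 14: rhs = 0, matching y values: 0 (1 points).
  x = 15: rhs = 6, matching y values: 5, 14 (2 points).
  x = 16: rhs = 7, matching y values: 8, 11 (2 points).
  x = 17: rhs = 9, matching y values: 3, 16 (2 points).
  x = 18: rhs = 18, matching y values: none (0 points).
Total affine count: 23.
Full point count |E(F_19)| = 23 + 1 = 24.
Hasse bound: |24 − (19+1)| = |4| = 4 ≤ 2√19 ≈ 8.7178 ✓.


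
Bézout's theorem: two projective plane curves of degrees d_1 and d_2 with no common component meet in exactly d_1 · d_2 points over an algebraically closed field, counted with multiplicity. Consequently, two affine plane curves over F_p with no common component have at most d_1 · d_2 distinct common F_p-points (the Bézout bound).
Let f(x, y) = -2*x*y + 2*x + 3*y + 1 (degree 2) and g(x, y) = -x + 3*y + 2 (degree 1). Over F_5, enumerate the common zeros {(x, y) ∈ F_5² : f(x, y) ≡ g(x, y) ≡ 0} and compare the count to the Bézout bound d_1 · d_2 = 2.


Common zeros: {(2, 0)}; count = 1; Bézout bound = 2.

deg(f) = 2, deg(g) = 1, so Bézout bound = 2.
Scan x ∈ F_5. For each x, list the y ∈ F_5 with f(x, y) ≡ 0 and those with g(x, y) ≡ 0 (mod 5); the common zeros in that column are the intersection.
  x = 0: f ≡ 0 at y ∈ {3}; g ≡ 0 at y ∈ {1}; common: ∅.
  x = 1: f ≡ 0 at y ∈ {2}; g ≡ 0 at y ∈ {3}; common: ∅.
  x = 2: f ≡ 0 at y ∈ {0}; g ≡ 0 at y ∈ {0}; common: {0}.
  x = 3: f ≡ 0 at y ∈ {4}; g ≡ 0 at y ∈ {2}; common: ∅.
  x = 4: f ≡ 0 at y ∈ ∅; g ≡ 0 at y ∈ {4}; common: ∅.
Collecting: common zeros = {(2, 0)}, so the count is 1.
Comparison with the Bézout bound: 1 ≤ 2 = deg(f)·deg(g), as expected for curves with no common component (the affine F_5-count falls short of the bound because intersections may lie at infinity, over extension fields, or carry multiplicity).


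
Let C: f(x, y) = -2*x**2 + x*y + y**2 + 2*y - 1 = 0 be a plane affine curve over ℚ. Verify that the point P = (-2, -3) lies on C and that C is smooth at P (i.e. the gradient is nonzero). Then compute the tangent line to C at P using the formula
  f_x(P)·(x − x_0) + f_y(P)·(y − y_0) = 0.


Tangent line at P: 5*x - 6*y - 8 = 0.

Step 1: f(-2, -3) = 0, so P lies on C.
Step 2: partial derivatives
  f_x(x, y) = -4*x + y, f_y(x, y) = x + 2*y + 2.
  f_x(P) = 5, f_y(P) = -6 (gradient nonzero, so P is smooth).
Step 3: tangent line at P: 5·(x − -2) + -6·(y − -3) = 0.
Expanding: 5*x - 6*y - 8 = 0.


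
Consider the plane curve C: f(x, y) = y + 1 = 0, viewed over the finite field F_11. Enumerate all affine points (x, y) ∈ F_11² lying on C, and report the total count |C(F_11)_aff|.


Affine F_11-points: {(0, 10), (1, 10), (2, 10), (3, 10), (4, 10), (5, 10), (6, 10), (7, 10), (8, 10), (9, 10), (10, 10)}; count = 11.

For each of the 121 pairs (x, y) ∈ F_11², evaluate f(x, y) mod 11. Record the zeros.
  x = 0: [0↦1, 1↦2, 2↦3, 3↦4, 4↦5, 5↦6, 6↦7, 7↦8, 8↦9, 9↦10, 10↦0]  zeros at y ∈ {10}
  x = 1: [0↦1, 1↦2, 2↦3, 3↦4, 4↦5, 5↦6, 6↦7, 7↦8, 8↦9, 9↦10, 10↦0]  zeros at y ∈ {10}
  x = 2: [0↦1, 1↦2, 2↦3, 3↦4, 4↦5, 5↦6, 6↦7, 7↦8, 8↦9, 9↦10, 10↦0]  zeros at y ∈ {10}
  x = 3: [0↦1, 1↦2, 2↦3, 3↦4, 4↦5, 5↦6, 6↦7, 7↦8, 8↦9, 9↦10, 10↦0]  zeros at y ∈ {10}
  x = 4: [0↦1, 1↦2, 2↦3, 3↦4, 4↦5, 5↦6, 6↦7, 7↦8, 8↦9, 9↦10, 10↦0]  zeros at y ∈ {10}
  x = 5: [0↦1, 1↦2, 2↦3, 3↦4, 4↦5, 5↦6, 6↦7, 7↦8, 8↦9, 9↦10, 10↦0]  zeros at y ∈ {10}
  x = 6: [0↦1, 1↦2, 2↦3, 3↦4, 4↦5, 5↦6, 6↦7, 7↦8, 8↦9, 9↦10, 10↦0]  zeros at y ∈ {10}
  x = 7: [0↦1, 1↦2, 2↦3, 3↦4, 4↦5, 5↦6, 6↦7, 7↦8, 8↦9, 9↦10, 10↦0]  zeros at y ∈ {10}
  x = 8: [0↦1, 1↦2, 2↦3, 3↦4, 4↦5, 5↦6, 6↦7, 7↦8, 8↦9, 9↦10, 10↦0]  zeros at y ∈ {10}
  x = 9: [0↦1, 1↦2, 2↦3, 3↦4, 4↦5, 5↦6, 6↦7, 7↦8, 8↦9, 9↦10, 10↦0]  zeros at y ∈ {10}
  x = 10: [0↦1, 1↦2, 2↦3, 3↦4, 4↦5, 5↦6, 6↦7, 7↦8, 8↦9, 9↦10, 10↦0]  zeros at y ∈ {10}
Collecting zeros: affine points = {(0, 10), (1, 10), (2, 10), (3, 10), (4, 10), (5, 10), (6, 10), (7, 10), (8, 10), (9, 10), (10, 10)}.
Total count |C(F_11)_aff| = 11.


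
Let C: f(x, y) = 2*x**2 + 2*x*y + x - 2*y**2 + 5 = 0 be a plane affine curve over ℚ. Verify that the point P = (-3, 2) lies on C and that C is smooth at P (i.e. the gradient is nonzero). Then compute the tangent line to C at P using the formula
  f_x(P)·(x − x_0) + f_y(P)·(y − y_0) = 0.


Tangent line at P: -7*x - 14*y + 7 = 0.

Step 1: f(-3, 2) = 0, so P lies on C.
Step 2: partial derivatives
  f_x(x, y) = 4*x + 2*y + 1, f_y(x, y) = 2*x - 4*y.
  f_x(P) = -7, f_y(P) = -14 (gradient nonzero, so P is smooth).
Step 3: tangent line at P: -7·(x − -3) + -14·(y − 2) = 0.
Expanding: -7*x - 14*y + 7 = 0.


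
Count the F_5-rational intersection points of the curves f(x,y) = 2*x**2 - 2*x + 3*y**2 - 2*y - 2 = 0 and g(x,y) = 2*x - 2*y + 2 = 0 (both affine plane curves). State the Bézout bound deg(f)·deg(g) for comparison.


Common zeros: {(3, 4)}; count = 1; Bézout bound = 2.

deg(f) = 2, deg(g) = 1, so Bézout bound = 2.
Scan x ∈ F_5. For each x, list the y ∈ F_5 with f(x, y) ≡ 0 and those with g(x, y) ≡ 0 (mod 5); the common zeros in that column are the intersection.
  x = 0: f ≡ 0 at y ∈ ∅; g ≡ 0 at y ∈ {1}; common: ∅.
  x = 1: f ≡ 0 at y ∈ ∅; g ≡ 0 at y ∈ {2}; common: ∅.
  x = 2: f ≡ 0 at y ∈ {2}; g ≡ 0 at y ∈ {3}; common: ∅.
  x = 3: f ≡ 0 at y ∈ {0, 4}; g ≡ 0 at y ∈ {4}; common: {4}.
  x = 4: f ≡ 0 at y ∈ {2}; g ≡ 0 at y ∈ {0}; common: ∅.
Collecting: common zeros = {(3, 4)}, so the count is 1.
Comparison with the Bézout bound: 1 ≤ 2 = deg(f)·deg(g), as expected for curves with no common component (the affine F_5-count falls short of the bound because intersections may lie at infinity, over extension fields, or carry multiplicity).


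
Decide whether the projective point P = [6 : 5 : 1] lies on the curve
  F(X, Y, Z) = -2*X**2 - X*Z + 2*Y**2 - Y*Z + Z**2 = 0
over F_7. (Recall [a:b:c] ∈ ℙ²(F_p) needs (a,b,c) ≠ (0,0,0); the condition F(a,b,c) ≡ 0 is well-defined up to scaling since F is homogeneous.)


F(6,5,1) ≡ 3 (mod 7); P is NOT on the curve.

Evaluate F(6, 5, 1) term-by-term (mod 7).
  -2*X**2 ↦ -2·36·1·1 = -72
  -X*Z ↦ -1·6·1·1 = -6
  2*Y**2 ↦ 2·1·25·1 = 50
  -Y*Z ↦ -1·1·5·1 = -5
  Z**2 ↦ 1·1·1·1 = 1
Sum: F(6, 5, 1) = (-72) + (-6) + (50) + (-5) + (1) = -32.
Reducing mod 7: -32 ≡ 3 (mod 7).
Since F(a, b, c) ≡ 3 ≠ 0 (mod 7), P does NOT lie on the curve.


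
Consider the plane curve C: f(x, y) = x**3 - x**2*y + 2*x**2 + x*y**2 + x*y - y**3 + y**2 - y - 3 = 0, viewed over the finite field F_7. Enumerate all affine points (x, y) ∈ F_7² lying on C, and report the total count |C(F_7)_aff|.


Affine F_7-points: {(0, 6), (1, 0), (1, 1), (3, 0), (3, 4), (4, 1), (4, 5), (4, 6)}; count = 8.

For each of the 49 pairs (x, y) ∈ F_7², evaluate f(x, y) mod 7. Record the zeros.
  x = 0: [0↦4, 1↦3, 2↦5, 3↦4, 4↦1, 5↦4, 6↦0]  zeros at y ∈ {6}
  x = 1: [0↦0, 1↦0, 2↦5, 3↦2, 4↦6, 5↦4, 6↦4]  zeros at y ∈ {0, 1}
  x = 2: [0↦6, 1↦5, 2↦4, 3↦4, 4↦6, 5↦4, 6↦6]  zeros at y ∈ ∅
  x = 3: [0↦0, 1↦3, 2↦1, 3↦2, 4↦0, 5↦3, 6↦5]  zeros at y ∈ {0, 4}
  x = 4: [0↦2, 1↦0, 2↦2, 3↦2, 4↦1, 5↦0, 6↦0]  zeros at y ∈ {1, 5, 6}
  x = 5: [0↦4, 1↦2, 2↦6, 3↦3, 4↦1, 5↦1, 6↦4]  zeros at y ∈ ∅
  x = 6: [0↦5, 1↦1, 2↦5, 3↦4, 4↦6, 5↦5, 6↦2]  zeros at y ∈ ∅
Collecting zeros: affine points = {(0, 6), (1, 0), (1, 1), (3, 0), (3, 4), (4, 1), (4, 5), (4, 6)}.
Total count |C(F_7)_aff| = 8.


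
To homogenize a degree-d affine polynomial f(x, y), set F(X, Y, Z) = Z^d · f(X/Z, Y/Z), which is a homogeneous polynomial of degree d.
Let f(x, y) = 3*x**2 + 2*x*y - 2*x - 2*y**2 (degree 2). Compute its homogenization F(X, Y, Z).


F(X, Y, Z) = 3*X**2 + 2*X*Y - 2*X*Z - 2*Y**2

deg(f) = 2.
Substitute x = X/Z, y = Y/Z into f, then multiply by Z^2.
  monomial 3·x^2·y^0 ↦ 3·X^2·Y^0·Z^0.
  monomial 2·x^1·y^1 ↦ 2·X^1·Y^1·Z^0.
  monomial -2·x^1·y^0 ↦ -2·X^1·Y^0·Z^1.
  monomial -2·x^0·y^2 ↦ -2·X^0·Y^2·Z^0.
Collecting: F(X, Y, Z) = 3*X**2 + 2*X*Y - 2*X*Z - 2*Y**2.


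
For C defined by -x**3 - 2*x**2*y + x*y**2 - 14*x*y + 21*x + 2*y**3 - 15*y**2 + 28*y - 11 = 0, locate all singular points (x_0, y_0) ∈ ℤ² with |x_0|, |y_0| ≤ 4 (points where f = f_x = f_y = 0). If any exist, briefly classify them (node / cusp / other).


Singular points: {(-2, 3)}; classification: cusp.

Compute partial derivatives:
  f_x = -3*x**2 - 4*x*y + y**2 - 14*y + 21.
  f_y = -2*x**2 + 2*x*y - 14*x + 6*y**2 - 30*y + 28.
Scan x_0 ∈ {−4, ..., 4}. For each x_0, f_y(x_0, y) is a polynomial in y; find its integer roots y ∈ {−4, ..., 4}, then test f_x and f at those candidates.
  x = -4: f_y(-4, y) = 6*y**2 - 38*y + 52; vanishes at y ∈ {2}. (-4, 2): f_x = -19 ≠ 0.
  x = -3: f_y(-3, y) = 6*y**2 - 36*y + 52; no integer root y with |y| ≤ 4.
  x = -2: f_y(-2, y) = 6*y**2 - 34*y + 48; vanishes at y ∈ {3}. (-2, 3): f_x = 0, f = 0 — SINGULAR.
  x = -1: f_y(-1, y) = 6*y**2 - 32*y + 40; vanishes at y ∈ {2}. (-1, 2): f_x = 2 ≠ 0.
  x = 0: f_y(0, y) = 6*y**2 - 30*y + 28; no integer root y with |y| ≤ 4.
  x = 1: f_y(1, y) = 6*y**2 - 28*y + 12; no integer root y with |y| ≤ 4.
  x = 2: f_y(2, y) = 6*y**2 - 26*y - 8; no integer root y with |y| ≤ 4.
  x = 3: f_y(3, y) = 6*y**2 - 24*y - 32; no integer root y with |y| ≤ 4.
  x = 4: f_y(4, y) = 6*y**2 - 22*y - 60; no integer root y with |y| ≤ 4.
Only singular point on the grid: (-2, 3).
Classify: substitute x = -2 + u, y = 3 + v and expand: f = -u**3 - 2*u**2*v + u*v**2 + 2*v**3 + v**2.
No constant or linear terms (consistent with a singular point). Quadratic part: v**2. Cubic part: -u**3 - 2*u**2*v + u*v**2 + 2*v**3.
The quadratic part v**2 is a perfect square, so there is a single (double) tangent line v = 0, i.e. y = 3. Restricting the cubic part to that line (v = 0) leaves -u**3 ≠ 0, so f is not divisible by v and the branch is v² ≈ u**3 to lowest order — this is a cusp.
Classification: cusp.


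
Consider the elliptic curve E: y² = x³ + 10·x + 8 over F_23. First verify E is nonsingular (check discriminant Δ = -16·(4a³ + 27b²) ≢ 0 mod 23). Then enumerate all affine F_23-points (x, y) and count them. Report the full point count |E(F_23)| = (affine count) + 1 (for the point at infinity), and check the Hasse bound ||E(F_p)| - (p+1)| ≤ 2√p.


Affine points = {(0, 10), (0, 13), (2, 6), (2, 17), (6, 10), (6, 13), (8, 5), (8, 18), (10, 2), (10, 21), (11, 0), (12, 4), (12, 19), (13, 9), (13, 14), (16, 3), (16, 20), (17, 10), (17, 13), (21, 7), (21, 16)}; affine count = 21; |E(F_23)| = 22.

Discriminant check: Δ ∝ 4a³ + 27b² = 4·10³ + 27·8² = 4·1000 + 27·64 ≡ 1 (mod 23). Nonzero ⇒ E is nonsingular.
For each x ∈ F_23, compute rhs = x³ + 10·x + 8 mod 23, then count y ∈ F_23 with y² ≡ rhs.
  x = 0: rhs = 8, matching y values: 10, 13 (2 points).
  x = 1: rhs = 19, matching y values: none (0 points).
  x = 2: rhs = 13, matching y values: 6, 17 (2 points).
  x = 3: rhs = 19, matching y values: none (0 points).
  x = 4: rhs = 20, matching y values: none (0 points).
  x = 5: rhs = 22, matching y values: none (0 points).
  x = 6: rhs = 8, matching y values: 10, 13 (2 points).
  x = 7: rhs = 7, matching y values: none (0 points).
  x = 8: rhs = 2, matching y values: 5, 18 (2 points).
  x = 9: rhs = 22, matching y values: none (0 points).
  x = 10: rhs = 4, matching y values: 2, 21 (2 points).
  x = 11: rhs = 0, matching y values: 0 (1 points).
  x = 12: rhs = 16, matching y values: 4, 19 (2 points).
  x = 13: rhs = 12, matching y values: 9, 14 (2 points).
  x = 14: rhs = 17, matching y values: none (0 points).
  x = 15: rhs = 14, matching y values: none (0 points).
  x = 16: rhs = 9, matching y values: 3, 20 (2 points).
  x = 17: rhs = 8, matching y values: 10, 13 (2 points).
  x = 18: rhs = 17, matching y values: none (0 points).
  x = 19: rhs = 19, matching y values: none (0 points).
  x = 20: rhs = 20, matching y values: none (0 points).
  x = 21: rhs = 3, matching y values: 7, 16 (2 points).
  x = 22: rhs = 20, matching y values: none (0 points).
Total affine count: 21.
Full point count |E(F_23)| = 21 + 1 = 22.
Hasse bound: |22 − (23+1)| = |-2| = 2 ≤ 2√23 ≈ 9.5917 ✓.


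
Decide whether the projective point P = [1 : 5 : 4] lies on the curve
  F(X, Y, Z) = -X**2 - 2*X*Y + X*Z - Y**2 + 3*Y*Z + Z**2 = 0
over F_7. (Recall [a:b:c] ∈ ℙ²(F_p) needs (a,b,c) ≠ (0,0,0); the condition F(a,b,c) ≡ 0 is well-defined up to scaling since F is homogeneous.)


F(1,5,4) ≡ 2 (mod 7); P is NOT on the curve.

Evaluate F(1, 5, 4) term-by-term (mod 7).
  -X**2 ↦ -1·1·1·1 = -1
  -2*X*Y ↦ -2·1·5·1 = -10
  X*Z ↦ 1·1·1·4 = 4
  -Y**2 ↦ -1·1·25·1 = -25
  3*Y*Z ↦ 3·1·5·4 = 60
  Z**2 ↦ 1·1·1·16 = 16
Sum: F(1, 5, 4) = (-1) + (-10) + (4) + (-25) + (60) + (16) = 44.
Reducing mod 7: 44 ≡ 2 (mod 7).
Since F(a, b, c) ≡ 2 ≠ 0 (mod 7), P does NOT lie on the curve.


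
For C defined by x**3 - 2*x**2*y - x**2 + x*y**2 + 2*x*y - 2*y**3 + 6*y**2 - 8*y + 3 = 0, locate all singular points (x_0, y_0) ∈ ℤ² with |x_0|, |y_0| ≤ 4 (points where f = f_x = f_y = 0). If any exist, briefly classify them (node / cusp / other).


Singular points: {(1, 1)}; classification: cusp.

Compute partial derivatives:
  f_x = 3*x**2 - 4*x*y - 2*x + y**2 + 2*y.
  f_y = -2*x**2 + 2*x*y + 2*x - 6*y**2 + 12*y - 8.
Scan x_0 ∈ {−4, ..., 4}. For each x_0, f_y(x_0, y) is a polynomial in y; find its integer roots y ∈ {−4, ..., 4}, then test f_x and f at those candidates.
  x = -4: f_y(-4, y) = -6*y**2 + 4*y - 48; no integer root y with |y| ≤ 4.
  x = -3: f_y(-3, y) = -6*y**2 + 6*y - 32; no integer root y with |y| ≤ 4.
  x = -2: f_y(-2, y) = -6*y**2 + 8*y - 20; no integer root y with |y| ≤ 4.
  x = -1: f_y(-1, y) = -6*y**2 + 10*y - 12; no integer root y with |y| ≤ 4.
  x = 0: f_y(0, y) = -6*y**2 + 12*y - 8; no integer root y with |y| ≤ 4.
  x = 1: f_y(1, y) = -6*y**2 + 14*y - 8; vanishes at y ∈ {1}. (1, 1): f_x = 0, f = 0 — SINGULAR.
  x = 2: f_y(2, y) = -6*y**2 + 16*y - 12; no integer root y with |y| ≤ 4.
  x = 3: f_y(3, y) = -6*y**2 + 18*y - 20; no integer root y with |y| ≤ 4.
  x = 4: f_y(4, y) = -6*y**2 + 20*y - 32; no integer root y with |y| ≤ 4.
Only singular point on the grid: (1, 1).
Classify: substitute x = 1 + u, y = 1 + v and expand: f = u**3 - 2*u**2*v + u*v**2 - 2*v**3 + v**2.
No constant or linear terms (consistent with a singular point). Quadratic part: v**2. Cubic part: u**3 - 2*u**2*v + u*v**2 - 2*v**3.
The quadratic part v**2 is a perfect square, so there is a single (double) tangent line v = 0, i.e. y = 1. Restricting the cubic part to that line (v = 0) leaves u**3 ≠ 0, so f is not divisible by v and the branch is v² ≈ -u**3 to lowest order — this is a cusp.
Classification: cusp.


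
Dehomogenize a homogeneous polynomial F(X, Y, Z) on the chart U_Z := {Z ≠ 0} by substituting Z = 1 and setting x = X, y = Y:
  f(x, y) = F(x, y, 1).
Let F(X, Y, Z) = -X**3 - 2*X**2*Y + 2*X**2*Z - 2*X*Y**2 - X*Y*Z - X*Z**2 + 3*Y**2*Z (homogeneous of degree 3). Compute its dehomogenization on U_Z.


f(x, y) = -x**3 - 2*x**2*y + 2*x**2 - 2*x*y**2 - x*y - x + 3*y**2

On U_Z we set Z = 1. Each monomial c·X^i·Y^j·Z^k in F becomes c·x^i·y^j·1^k = c·x^i·y^j.
Substituting Z = 1: F(X, Y, 1) = -x**3 - 2*x**2*y + 2*x**2 - 2*x*y**2 - x*y - x + 3*y**2.
Note: deg(f) ≤ deg(F) = 3; strict inequality happens when F is divisible by Z (lost terms).


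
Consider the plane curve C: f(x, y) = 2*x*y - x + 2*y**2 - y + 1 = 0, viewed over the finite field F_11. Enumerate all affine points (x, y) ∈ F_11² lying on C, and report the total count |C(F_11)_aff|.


Affine F_11-points: {(0, 8), (0, 9), (1, 0), (1, 5), (5, 2), (5, 10), (9, 1), (9, 7), (10, 3), (10, 4)}; count = 10.

For each of the 121 pairs (x, y) ∈ F_11², evaluate f(x, y) mod 11. Record the zeros.
  x = 0: [0↦1, 1↦2, 2↦7, 3↦5, 4↦7, 5↦2, 6↦1, 7↦4, 8↦0, 9↦0, 10↦4]  zeros at y ∈ {8, 9}
  x = 1: [0↦0, 1↦3, 2↦10, 3↦10, 4↦3, 5↦0, 6↦1, 7↦6, 8↦4, 9↦6, 10↦1]  zeros at y ∈ {0, 5}
  x = 2: [0↦10, 1↦4, 2↦2, 3↦4, 4↦10, 5↦9, 6↦1, 7↦8, 8↦8, 9↦1, 10↦9]  zeros at y ∈ ∅
  x = 3: [0↦9, 1↦5, 2↦5, 3↦9, 4↦6, 5↦7, 6↦1, 7↦10, 8↦1, 9↦7, 10↦6]  zeros at y ∈ ∅
  x = 4: [0↦8, 1↦6, 2↦8, 3↦3, 4↦2, 5↦5, 6↦1, 7↦1, 8↦5, 9↦2, 10↦3]  zeros at y ∈ ∅
  x = 5: [0↦7, 1↦7, 2↦0, 3↦8, 4↦9, 5↦3, 6↦1, 7↦3, 8↦9, 9↦8, 10↦0]  zeros at y ∈ {2, 10}
  x = 6: [0↦6, 1↦8, 2↦3, 3↦2, 4↦5, 5↦1, 6↦1, 7↦5, 8↦2, 9↦3, 10↦8]  zeros at y ∈ ∅
  x = 7: [0↦5, 1↦9, 2↦6, 3↦7, 4↦1, 5↦10, 6↦1, 7↦7, 8↦6, 9↦9, 10↦5]  zeros at y ∈ ∅
  x = 8: [0↦4, 1↦10, 2↦9, 3↦1, 4↦8, 5↦8, 6↦1, 7↦9, 8↦10, 9↦4, 10↦2]  zeros at y ∈ ∅
  x = 9: [0↦3, 1↦0, 2↦1, 3↦6, 4↦4, 5↦6, 6↦1, 7↦0, 8↦3, 9↦10, 10↦10]  zeros at y ∈ {1, 7}
  x = 10: [0↦2, 1↦1, 2↦4, 3↦0, 4↦0, 5↦4, 6↦1, 7↦2, 8↦7, 9↦5, 10↦7]  zeros at y ∈ {3, 4}
Collecting zeros: affine points = {(0, 8), (0, 9), (1, 0), (1, 5), (5, 2), (5, 10), (9, 1), (9, 7), (10, 3), (10, 4)}.
Total count |C(F_11)_aff| = 10.


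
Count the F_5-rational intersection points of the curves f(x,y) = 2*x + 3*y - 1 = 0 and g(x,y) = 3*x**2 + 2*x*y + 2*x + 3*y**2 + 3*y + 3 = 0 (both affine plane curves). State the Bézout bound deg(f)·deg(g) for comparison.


Common zeros: {(1, 3), (2, 4)}; count = 2; Bézout bound = 2.

deg(f) = 1, deg(g) = 2, so Bézout bound = 2.
Scan x ∈ F_5. For each x, list the y ∈ F_5 with f(x, y) ≡ 0 and those with g(x, y) ≡ 0 (mod 5); the common zeros in that column are the intersection.
  x = 0: f ≡ 0 at y ∈ {2}; g ≡ 0 at y ∈ ∅; common: ∅.
  x = 1: f ≡ 0 at y ∈ {3}; g ≡ 0 at y ∈ {2, 3}; common: {3}.
  x = 2: f ≡ 0 at y ∈ {4}; g ≡ 0 at y ∈ {2, 4}; common: {4}.
  x = 3: f ≡ 0 at y ∈ {0}; g ≡ 0 at y ∈ {3, 4}; common: ∅.
  x = 4: f ≡ 0 at y ∈ {1}; g ≡ 0 at y ∈ ∅; common: ∅.
Collecting: common zeros = {(1, 3), (2, 4)}, so the count is 2.
Comparison with the Bézout bound: 2 ≤ 2 = deg(f)·deg(g), as expected for curves with no common component (the bound is attained).


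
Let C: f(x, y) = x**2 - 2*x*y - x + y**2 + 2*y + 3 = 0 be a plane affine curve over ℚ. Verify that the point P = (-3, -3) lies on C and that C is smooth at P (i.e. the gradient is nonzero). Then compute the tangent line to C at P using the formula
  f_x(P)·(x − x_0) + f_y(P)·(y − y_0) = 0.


Tangent line at P: -x + 2*y + 3 = 0.

Step 1: f(-3, -3) = 0, so P lies on C.
Step 2: partial derivatives
  f_x(x, y) = 2*x - 2*y - 1, f_y(x, y) = -2*x + 2*y + 2.
  f_x(P) = -1, f_y(P) = 2 (gradient nonzero, so P is smooth).
Step 3: tangent line at P: -1·(x − -3) + 2·(y − -3) = 0.
Expanding: -x + 2*y + 3 = 0.


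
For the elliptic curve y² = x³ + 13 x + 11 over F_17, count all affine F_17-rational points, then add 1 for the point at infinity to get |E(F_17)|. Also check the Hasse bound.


Affine points = {(1, 5), (1, 12), (3, 3), (3, 14), (4, 5), (4, 12), (6, 4), (6, 13), (8, 7), (8, 10), (10, 6), (10, 11), (12, 5), (12, 12), (14, 8), (14, 9)}; affine count = 16; |E(F_17)| = 17.

Discriminant check: Δ ∝ 4a³ + 27b² = 4·13³ + 27·11² = 4·2197 + 27·121 ≡ 2 (mod 17). Nonzero ⇒ E is nonsingular.
For each x ∈ F_17, compute rhs = x³ + 13·x + 11 mod 17, then count y ∈ F_17 with y² ≡ rhs.
  x = 0: rhs = 11, matching y values: none (0 points).
  x = 1: rhs = 8, matching y values: 5, 12 (2 points).
  x = 2: rhs = 11, matching y values: none (0 points).
  x = 3: rhs = 9, matching y values: 3, 14 (2 points).
  x = 4: rhs = 8, matching y values: 5, 12 (2 points).
  x = 5: rhs = 14, matching y values: none (0 points).
  x = 6: rhs = 16, matching y values: 4, 13 (2 points).
  x = 7: rhs = 3, matching y values: none (0 points).
  x = 8: rhs = 15, matching y values: 7, 10 (2 points).
  x = 9: rhs = 7, matching y values: none (0 points).
  x = 10: rhs = 2, matching y values: 6, 11 (2 points).
  x = 11: rhs = 6, matching y values: none (0 points).
  x = 12: rhs = 8, matching y values: 5, 12 (2 points).
  x = 13: rhs = 14, matching y values: none (0 points).
  x = 14: rhs = 13, matching y values: 8, 9 (2 points).
  x = 15: rhs = 11, matching y values: none (0 points).
  x = 16: rhs = 14, matching y values: none (0 points).
Total affine count: 16.
Full point count |E(F_17)| = 16 + 1 = 17.
Hasse bound: |17 − (17+1)| = |-1| = 1 ≤ 2√17 ≈ 8.2462 ✓.


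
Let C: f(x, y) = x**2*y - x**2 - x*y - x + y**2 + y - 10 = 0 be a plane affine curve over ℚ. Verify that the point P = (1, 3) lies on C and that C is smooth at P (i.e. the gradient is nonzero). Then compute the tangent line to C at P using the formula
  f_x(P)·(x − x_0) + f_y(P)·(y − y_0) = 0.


Tangent line at P: 7*y - 21 = 0.

Step 1: f(1, 3) = 0, so P lies on C.
Step 2: partial derivatives
  f_x(x, y) = 2*x*y - 2*x - y - 1, f_y(x, y) = x**2 - x + 2*y + 1.
  f_x(P) = 0, f_y(P) = 7 (gradient nonzero, so P is smooth).
Step 3: tangent line at P: 0·(x − 1) + 7·(y − 3) = 0.
Expanding: 7*y - 21 = 0.


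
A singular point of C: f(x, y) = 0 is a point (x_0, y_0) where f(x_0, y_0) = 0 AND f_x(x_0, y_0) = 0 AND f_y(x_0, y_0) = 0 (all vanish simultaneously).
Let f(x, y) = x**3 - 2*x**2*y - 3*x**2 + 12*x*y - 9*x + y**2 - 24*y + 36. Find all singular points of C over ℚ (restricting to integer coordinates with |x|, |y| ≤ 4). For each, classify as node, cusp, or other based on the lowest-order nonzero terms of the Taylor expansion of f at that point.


Singular points: {(3, 3)}; classification: cusp.

Compute partial derivatives:
  f_x = 3*x**2 - 4*x*y - 6*x + 12*y - 9.
  f_y = -2*x**2 + 12*x + 2*y - 24.
Scan x_0 ∈ {−4, ..., 4}. For each x_0, f_y(x_0, y) is a polynomial in y; find its integer roots y ∈ {−4, ..., 4}, then test f_x and f at those candidates.
  x = -4: f_y(-4, y) = 2*y - 104; no integer root y with |y| ≤ 4.
  x = -3: f_y(-3, y) = 2*y - 78; no integer root y with |y| ≤ 4.
  x = -2: f_y(-2, y) = 2*y - 56; no integer root y with |y| ≤ 4.
  x = -1: f_y(-1, y) = 2*y - 38; no integer root y with |y| ≤ 4.
  x = 0: f_y(0, y) = 2*y - 24; no integer root y with |y| ≤ 4.
  x = 1: f_y(1, y) = 2*y - 14; no integer root y with |y| ≤ 4.
  x = 2: f_y(2, y) = 2*y - 8; vanishes at y ∈ {4}. (2, 4): f_x = 7 ≠ 0.
  x = 3: f_y(3, y) = 2*y - 6; vanishes at y ∈ {3}. (3, 3): f_x = 0, f = 0 — SINGULAR.
  x = 4: f_y(4, y) = 2*y - 8; vanishes at y ∈ {4}. (4, 4): f_x = -1 ≠ 0.
Only singular point on the grid: (3, 3).
Classify: substitute x = 3 + u, y = 3 + v and expand: f = u**3 - 2*u**2*v + v**2.
No constant or linear terms (consistent with a singular point). Quadratic part: v**2. Cubic part: u**3 - 2*u**2*v.
The quadratic part v**2 is a perfect square, so there is a single (double) tangent line v = 0, i.e. y = 3. Restricting the cubic part to that line (v = 0) leaves u**3 ≠ 0, so f is not divisible by v and the branch is v² ≈ -u**3 to lowest order — this is a cusp.
Classification: cusp.


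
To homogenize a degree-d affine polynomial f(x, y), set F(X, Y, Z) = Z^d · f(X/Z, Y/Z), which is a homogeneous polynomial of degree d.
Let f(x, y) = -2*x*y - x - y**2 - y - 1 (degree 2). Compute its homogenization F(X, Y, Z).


F(X, Y, Z) = -2*X*Y - X*Z - Y**2 - Y*Z - Z**2

deg(f) = 2.
Substitute x = X/Z, y = Y/Z into f, then multiply by Z^2.
  monomial -2·x^1·y^1 ↦ -2·X^1·Y^1·Z^0.
  monomial -1·x^1·y^0 ↦ -1·X^1·Y^0·Z^1.
  monomial -1·x^0·y^2 ↦ -1·X^0·Y^2·Z^0.
  monomial -1·x^0·y^1 ↦ -1·X^0·Y^1·Z^1.
  monomial -1·x^0·y^0 ↦ -1·X^0·Y^0·Z^2.
Collecting: F(X, Y, Z) = -2*X*Y - X*Z - Y**2 - Y*Z - Z**2.


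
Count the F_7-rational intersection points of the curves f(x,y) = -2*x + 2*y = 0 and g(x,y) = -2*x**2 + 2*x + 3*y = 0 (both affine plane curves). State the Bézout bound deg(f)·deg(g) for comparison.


Common zeros: {(0, 0), (6, 6)}; count = 2; Bézout bound = 2.

deg(f) = 1, deg(g) = 2, so Bézout bound = 2.
Scan x ∈ F_7. For each x, list the y ∈ F_7 with f(x, y) ≡ 0 and those with g(x, y) ≡ 0 (mod 7); the common zeros in that column are the intersection.
  x = 0: f ≡ 0 at y ∈ {0}; g ≡ 0 at y ∈ {0}; common: {0}.
  x = 1: f ≡ 0 at y ∈ {1}; g ≡ 0 at y ∈ {0}; common: ∅.
  x = 2: f ≡ 0 at y ∈ {2}; g ≡ 0 at y ∈ {6}; common: ∅.
  x = 3: f ≡ 0 at y ∈ {3}; g ≡ 0 at y ∈ {4}; common: ∅.
  x = 4: f ≡ 0 at y ∈ {4}; g ≡ 0 at y ∈ {1}; common: ∅.
  x = 5: f ≡ 0 at y ∈ {5}; g ≡ 0 at y ∈ {4}; common: ∅.
  x = 6: f ≡ 0 at y ∈ {6}; g ≡ 0 at y ∈ {6}; common: {6}.
Collecting: common zeros = {(0, 0), (6, 6)}, so the count is 2.
Comparison with the Bézout bound: 2 ≤ 2 = deg(f)·deg(g), as expected for curves with no common component (the bound is attained).


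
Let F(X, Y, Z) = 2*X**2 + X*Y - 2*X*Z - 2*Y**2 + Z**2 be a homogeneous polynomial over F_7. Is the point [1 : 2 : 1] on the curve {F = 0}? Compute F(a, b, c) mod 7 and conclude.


F(1,2,1) ≡ 2 (mod 7); P is NOT on the curve.

Evaluate F(1, 2, 1) term-by-term (mod 7).
  2*X**2 ↦ 2·1·1·1 = 2
  X*Y ↦ 1·1·2·1 = 2
  -2*X*Z ↦ -2·1·1·1 = -2
  -2*Y**2 ↦ -2·1·4·1 = -8
  Z**2 ↦ 1·1·1·1 = 1
Sum: F(1, 2, 1) = (2) + (2) + (-2) + (-8) + (1) = -5.
Reducing mod 7: -5 ≡ 2 (mod 7).
Since F(a, b, c) ≡ 2 ≠ 0 (mod 7), P does NOT lie on the curve.


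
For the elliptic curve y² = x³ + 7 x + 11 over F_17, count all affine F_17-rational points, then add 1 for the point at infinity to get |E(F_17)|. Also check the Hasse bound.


Affine points = {(1, 6), (1, 11), (2, 4), (2, 13), (3, 5), (3, 12), (4, 1), (4, 16), (5, 1), (5, 16), (8, 1), (8, 16), (9, 2), (9, 15), (11, 5), (11, 12), (12, 2), (12, 15), (13, 2), (13, 15)}; affine count = 20; |E(F_17)| = 21.

Discriminant check: Δ ∝ 4a³ + 27b² = 4·7³ + 27·11² = 4·343 + 27·121 ≡ 15 (mod 17). Nonzero ⇒ E is nonsingular.
For each x ∈ F_17, compute rhs = x³ + 7·x + 11 mod 17, then count y ∈ F_17 with y² ≡ rhs.
  x = 0: rhs = 11, matching y values: none (0 points).
  x = 1: rhs = 2, matching y values: 6, 11 (2 points).
  x = 2: rhs = 16, matching y values: 4, 13 (2 points).
  x = 3: rhs = 8, matching y values: 5, 12 (2 points).
  x = 4: rhs = 1, matching y values: 1, 16 (2 points).
  x = 5: rhs = 1, matching y values: 1, 16 (2 points).
  x = 6: rhs = 14, matching y values: none (0 points).
  x = 7: rhs = 12, matching y values: none (0 points).
  x = 8: rhs = 1, matching y values: 1, 16 (2 points).
  x = 9: rhs = 4, matching y values: 2, 15 (2 points).
  x = 10: rhs = 10, matching y values: none (0 points).
  x = 11: rhs = 8, matching y values: 5, 12 (2 points).
  x = 12: rhs = 4, matching y values: 2, 15 (2 points).
  x = 13: rhs = 4, matching y values: 2, 15 (2 points).
  x = 14: rhs = 14, matching y values: none (0 points).
  x = 15: rhs = 6, matching y values: none (0 points).
  x = 16: rhs = 3, matching y values: none (0 points).
Total affine count: 20.
Full point count |E(F_17)| = 20 + 1 = 21.
Hasse bound: |21 − (17+1)| = |3| = 3 ≤ 2√17 ≈ 8.2462 ✓.


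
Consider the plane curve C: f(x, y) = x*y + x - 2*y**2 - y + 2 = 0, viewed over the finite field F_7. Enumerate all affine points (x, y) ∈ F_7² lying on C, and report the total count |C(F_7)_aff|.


Affine F_7-points: {(3, 3), (3, 5), (4, 1), (4, 4), (5, 0), (5, 2)}; count = 6.

For each of the 49 pairs (x, y) ∈ F_7², evaluate f(x, y) mod 7. Record the zeros.
  x = 0: [0↦2, 1↦6, 2↦6, 3↦2, 4↦1, 5↦3, 6↦1]  zeros at y ∈ ∅
  x = 1: [0↦3, 1↦1, 2↦2, 3↦6, 4↦6, 5↦2, 6↦1]  zeros at y ∈ ∅
  x = 2: [0↦4, 1↦3, 2↦5, 3↦3, 4↦4, 5↦1, 6↦1]  zeros at y ∈ ∅
  x = 3: [0↦5, 1↦5, 2↦1, 3↦0, 4↦2, 5↦0, 6↦1]  zeros at y ∈ {3, 5}
  x = 4: [0↦6, 1↦0, 2↦4, 3↦4, 4↦0, 5↦6, 6↦1]  zeros at y ∈ {1, 4}
  x = 5: [0↦0, 1↦2, 2↦0, 3↦1, 4↦5, 5↦5, 6↦1]  zeros at y ∈ {0, 2}
  x = 6: [0↦1, 1↦4, 2↦3, 3↦5, 4↦3, 5↦4, 6↦1]  zeros at y ∈ ∅
Collecting zeros: affine points = {(3, 3), (3, 5), (4, 1), (4, 4), (5, 0), (5, 2)}.
Total count |C(F_7)_aff| = 6.


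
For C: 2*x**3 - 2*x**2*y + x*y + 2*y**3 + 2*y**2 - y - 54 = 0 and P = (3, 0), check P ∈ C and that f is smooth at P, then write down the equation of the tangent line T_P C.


Tangent line at P: 54*x - 16*y - 162 = 0.

Step 1: f(3, 0) = 0, so P lies on C.
Step 2: partial derivatives
  f_x(x, y) = 6*x**2 - 4*x*y + y, f_y(x, y) = -2*x**2 + x + 6*y**2 + 4*y - 1.
  f_x(P) = 54, f_y(P) = -16 (gradient nonzero, so P is smooth).
Step 3: tangent line at P: 54·(x − 3) + -16·(y − 0) = 0.
Expanding: 54*x - 16*y - 162 = 0.


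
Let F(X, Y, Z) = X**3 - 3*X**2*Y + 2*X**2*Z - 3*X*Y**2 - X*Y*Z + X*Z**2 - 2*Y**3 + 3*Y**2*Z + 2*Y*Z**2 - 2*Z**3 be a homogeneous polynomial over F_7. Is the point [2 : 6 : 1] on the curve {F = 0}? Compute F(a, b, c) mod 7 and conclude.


F(2,6,1) ≡ 6 (mod 7); P is NOT on the curve.

Evaluate F(2, 6, 1) term-by-term (mod 7).
  X**3 ↦ 1·8·1·1 = 8
  -3*X**2*Y ↦ -3·4·6·1 = -72
  2*X**2*Z ↦ 2·4·1·1 = 8
  -3*X*Y**2 ↦ -3·2·36·1 = -216
  -X*Y*Z ↦ -1·2·6·1 = -12
  X*Z**2 ↦ 1·2·1·1 = 2
  -2*Y**3 ↦ -2·1·216·1 = -432
  3*Y**2*Z ↦ 3·1·36·1 = 108
  2*Y*Z**2 ↦ 2·1·6·1 = 12
  -2*Z**3 ↦ -2·1·1·1 = -2
Sum: F(2, 6, 1) = (8) + (-72) + (8) + (-216) + (-12) + (2) + (-432) + (108) + (12) + (-2) = -596.
Reducing mod 7: -596 ≡ 6 (mod 7).
Since F(a, b, c) ≡ 6 ≠ 0 (mod 7), P does NOT lie on the curve.


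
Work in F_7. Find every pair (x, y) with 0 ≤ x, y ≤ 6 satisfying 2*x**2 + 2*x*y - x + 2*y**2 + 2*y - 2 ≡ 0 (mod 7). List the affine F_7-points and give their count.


Affine F_7-points: {(2, 5), (2, 6), (3, 4), (3, 6), (4, 4), (4, 5)}; count = 6.

For each of the 49 pairs (x, y) ∈ F_7², evaluate f(x, y) mod 7. Record the zeros.
  x = 0: [0↦5, 1↦2, 2↦3, 3↦1, 4↦3, 5↦2, 6↦5]  zeros at y ∈ ∅
  x = 1: [0↦6, 1↦5, 2↦1, 3↦1, 4↦5, 5↦6, 6↦4]  zeros at y ∈ ∅
  x = 2: [0↦4, 1↦5, 2↦3, 3↦5, 4↦4, 5↦0, 6↦0]  zeros at y ∈ {5, 6}
  x = 3: [0↦6, 1↦2, 2↦2, 3↦6, 4↦0, 5↦5, 6↦0]  zeros at y ∈ {4, 6}
  x = 4: [0↦5, 1↦3, 2↦5, 3↦4, 4↦0, 5↦0, 6↦4]  zeros at y ∈ {4, 5}
  x = 5: [0↦1, 1↦1, 2↦5, 3↦6, 4↦4, 5↦6, 6↦5]  zeros at y ∈ ∅
  x = 6: [0↦1, 1↦3, 2↦2, 3↦5, 4↦5, 5↦2, 6↦3]  zeros at y ∈ ∅
Collecting zeros: affine points = {(2, 5), (2, 6), (3, 4), (3, 6), (4, 4), (4, 5)}.
Total count |C(F_7)_aff| = 6.


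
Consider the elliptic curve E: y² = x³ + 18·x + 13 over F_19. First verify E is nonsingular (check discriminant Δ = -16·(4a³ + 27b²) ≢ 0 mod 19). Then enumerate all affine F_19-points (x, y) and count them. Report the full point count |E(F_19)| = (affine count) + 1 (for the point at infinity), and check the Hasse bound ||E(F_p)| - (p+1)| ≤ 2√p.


Affine points = {(2, 0), (4, 4), (4, 15), (5, 0), (7, 8), (7, 11), (8, 2), (8, 17), (9, 7), (9, 12), (12, 0), (14, 8), (14, 11), (17, 8), (17, 11)}; affine count = 15; |E(F_19)| = 16.

Discriminant check: Δ ∝ 4a³ + 27b² = 4·18³ + 27·13² = 4·5832 + 27·169 ≡ 18 (mod 19). Nonzero ⇒ E is nonsingular.
For each x ∈ F_19, compute rhs = x³ + 18·x + 13 mod 19, then count y ∈ F_19 with y² ≡ rhs.
  x = 0: rhs = 13, matching y values: none (0 points).
  x = 1: rhs = 13, matching y values: none (0 points).
  x = 2: rhs = 0, matching y values: 0 (1 points).
  x = 3: rhs = 18, matching y values: none (0 points).
  x = 4: rhs = 16, matching y values: 4, 15 (2 points).
  x = 5: rhs = 0, matching y values: 0 (1 points).
  x = 6: rhs = 14, matching y values: none (0 points).
  x = 7: rhs = 7, matching y values: 8, 11 (2 points).
  x = 8: rhs = 4, matching y values: 2, 17 (2 points).
  x = 9: rhs = 11, matching y values: 7, 12 (2 points).
  x = 10: rhs = 15, matching y values: none (0 points).
  x = 11: rhs = 3, matching y values: none (0 points).
  x = 12: rhs = 0, matching y values: 0 (1 points).
  x = 13: rhs = 12, matching y values: none (0 points).
  x = 14: rhs = 7, matching y values: 8, 11 (2 points).
  x = 15: rhs = 10, matching y values: none (0 points).
  x = 16: rhs = 8, matching y values: none (0 points).
  x = 17: rhs = 7, matching y values: 8, 11 (2 points).
  x = 18: rhs = 13, matching y values: none (0 points).
Total affine count: 15.
Full point count |E(F_19)| = 15 + 1 = 16.
Hasse bound: |16 − (19+1)| = |-4| = 4 ≤ 2√19 ≈ 8.7178 ✓.


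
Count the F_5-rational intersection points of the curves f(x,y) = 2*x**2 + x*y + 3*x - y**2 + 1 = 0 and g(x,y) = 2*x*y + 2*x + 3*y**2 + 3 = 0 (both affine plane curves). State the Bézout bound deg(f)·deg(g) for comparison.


Common zeros: ∅; count = 0; Bézout bound = 4.

deg(f) = 2, deg(g) = 2, so Bézout bound = 4.
Scan x ∈ F_5. For each x, list the y ∈ F_5 with f(x, y) ≡ 0 and those with g(x, y) ≡ 0 (mod 5); the common zeros in that column are the intersection.
  x = 0: f ≡ 0 at y ∈ {1, 4}; g ≡ 0 at y ∈ {2, 3}; common: ∅.
  x = 1: f ≡ 0 at y ∈ {3}; g ≡ 0 at y ∈ {0, 1}; common: ∅.
  x = 2: f ≡ 0 at y ∈ {0, 2}; g ≡ 0 at y ∈ ∅; common: ∅.
  x = 3: f ≡ 0 at y ∈ {1, 2}; g ≡ 0 at y ∈ ∅; common: ∅.
  x = 4: f ≡ 0 at y ∈ {0, 4}; g ≡ 0 at y ∈ ∅; common: ∅.
Collecting: common zeros = ∅, so the count is 0.
Comparison with the Bézout bound: 0 ≤ 4 = deg(f)·deg(g), as expected for curves with no common component (the affine F_5-count falls short of the bound because intersections may lie at infinity, over extension fields, or carry multiplicity).
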